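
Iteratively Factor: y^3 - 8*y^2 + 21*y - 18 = (y - 3)*(y^2 - 5*y + 6) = (y - 3)^2*(y - 2)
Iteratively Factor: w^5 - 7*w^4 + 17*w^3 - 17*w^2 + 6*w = (w - 3)*(w^4 - 4*w^3 + 5*w^2 - 2*w) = (w - 3)*(w - 1)*(w^3 - 3*w^2 + 2*w) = (w - 3)*(w - 2)*(w - 1)*(w^2 - w) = w*(w - 3)*(w - 2)*(w - 1)*(w - 1)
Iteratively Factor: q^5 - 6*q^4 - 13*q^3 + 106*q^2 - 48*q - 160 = (q - 5)*(q^4 - q^3 - 18*q^2 + 16*q + 32) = (q - 5)*(q + 1)*(q^3 - 2*q^2 - 16*q + 32) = (q - 5)*(q - 4)*(q + 1)*(q^2 + 2*q - 8) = (q - 5)*(q - 4)*(q + 1)*(q + 4)*(q - 2)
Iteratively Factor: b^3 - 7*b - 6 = (b - 3)*(b^2 + 3*b + 2) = (b - 3)*(b + 2)*(b + 1)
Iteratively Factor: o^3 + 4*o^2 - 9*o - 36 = (o + 3)*(o^2 + o - 12) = (o + 3)*(o + 4)*(o - 3)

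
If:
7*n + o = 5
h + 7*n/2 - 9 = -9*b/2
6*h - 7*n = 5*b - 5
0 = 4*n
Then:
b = 59/32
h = 45/64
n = 0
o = 5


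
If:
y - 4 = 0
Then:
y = 4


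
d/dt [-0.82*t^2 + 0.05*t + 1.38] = 0.05 - 1.64*t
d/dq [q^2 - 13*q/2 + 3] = 2*q - 13/2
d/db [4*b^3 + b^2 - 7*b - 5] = 12*b^2 + 2*b - 7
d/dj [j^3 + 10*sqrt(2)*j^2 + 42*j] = 3*j^2 + 20*sqrt(2)*j + 42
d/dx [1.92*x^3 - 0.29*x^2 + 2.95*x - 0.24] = 5.76*x^2 - 0.58*x + 2.95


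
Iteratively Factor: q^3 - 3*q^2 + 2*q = (q - 1)*(q^2 - 2*q) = q*(q - 1)*(q - 2)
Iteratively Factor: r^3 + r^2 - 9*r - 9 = (r + 1)*(r^2 - 9) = (r - 3)*(r + 1)*(r + 3)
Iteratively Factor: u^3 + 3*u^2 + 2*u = (u)*(u^2 + 3*u + 2) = u*(u + 1)*(u + 2)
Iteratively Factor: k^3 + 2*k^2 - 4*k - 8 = (k + 2)*(k^2 - 4) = (k + 2)^2*(k - 2)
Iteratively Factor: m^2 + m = (m)*(m + 1)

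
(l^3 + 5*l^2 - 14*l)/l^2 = l + 5 - 14/l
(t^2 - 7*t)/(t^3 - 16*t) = (t - 7)/(t^2 - 16)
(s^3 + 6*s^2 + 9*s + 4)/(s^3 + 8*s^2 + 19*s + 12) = (s + 1)/(s + 3)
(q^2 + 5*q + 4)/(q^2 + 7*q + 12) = (q + 1)/(q + 3)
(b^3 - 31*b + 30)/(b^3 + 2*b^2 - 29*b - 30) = (b - 1)/(b + 1)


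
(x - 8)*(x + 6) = x^2 - 2*x - 48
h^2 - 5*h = h*(h - 5)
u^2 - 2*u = u*(u - 2)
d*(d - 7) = d^2 - 7*d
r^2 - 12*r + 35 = (r - 7)*(r - 5)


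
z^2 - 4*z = z*(z - 4)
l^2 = l^2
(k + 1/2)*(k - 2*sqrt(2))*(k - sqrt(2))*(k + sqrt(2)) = k^4 - 2*sqrt(2)*k^3 + k^3/2 - 2*k^2 - sqrt(2)*k^2 - k + 4*sqrt(2)*k + 2*sqrt(2)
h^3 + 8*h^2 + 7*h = h*(h + 1)*(h + 7)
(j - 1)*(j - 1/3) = j^2 - 4*j/3 + 1/3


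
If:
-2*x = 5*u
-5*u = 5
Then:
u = -1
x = 5/2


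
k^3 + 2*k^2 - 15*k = k*(k - 3)*(k + 5)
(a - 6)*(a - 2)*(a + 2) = a^3 - 6*a^2 - 4*a + 24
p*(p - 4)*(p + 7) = p^3 + 3*p^2 - 28*p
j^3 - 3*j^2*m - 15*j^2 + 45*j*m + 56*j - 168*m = (j - 8)*(j - 7)*(j - 3*m)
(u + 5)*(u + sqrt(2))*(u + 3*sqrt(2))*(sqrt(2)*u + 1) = sqrt(2)*u^4 + 5*sqrt(2)*u^3 + 9*u^3 + 10*sqrt(2)*u^2 + 45*u^2 + 6*u + 50*sqrt(2)*u + 30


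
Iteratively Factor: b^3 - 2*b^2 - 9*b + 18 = (b + 3)*(b^2 - 5*b + 6) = (b - 2)*(b + 3)*(b - 3)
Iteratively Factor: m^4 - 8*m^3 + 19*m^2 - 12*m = (m - 1)*(m^3 - 7*m^2 + 12*m) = m*(m - 1)*(m^2 - 7*m + 12) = m*(m - 4)*(m - 1)*(m - 3)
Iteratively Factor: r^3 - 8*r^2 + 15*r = (r - 3)*(r^2 - 5*r) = (r - 5)*(r - 3)*(r)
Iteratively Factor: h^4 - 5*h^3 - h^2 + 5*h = (h + 1)*(h^3 - 6*h^2 + 5*h) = h*(h + 1)*(h^2 - 6*h + 5) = h*(h - 5)*(h + 1)*(h - 1)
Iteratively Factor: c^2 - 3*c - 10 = (c - 5)*(c + 2)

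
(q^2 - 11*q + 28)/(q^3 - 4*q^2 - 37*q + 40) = (q^2 - 11*q + 28)/(q^3 - 4*q^2 - 37*q + 40)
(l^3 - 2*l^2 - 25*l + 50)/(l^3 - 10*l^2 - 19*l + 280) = (l^2 - 7*l + 10)/(l^2 - 15*l + 56)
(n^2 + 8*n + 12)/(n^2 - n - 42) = (n + 2)/(n - 7)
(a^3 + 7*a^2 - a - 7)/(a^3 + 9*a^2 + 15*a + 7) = (a - 1)/(a + 1)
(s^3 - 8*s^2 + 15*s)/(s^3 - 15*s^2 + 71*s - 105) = s/(s - 7)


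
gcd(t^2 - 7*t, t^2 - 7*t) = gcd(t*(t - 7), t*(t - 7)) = t^2 - 7*t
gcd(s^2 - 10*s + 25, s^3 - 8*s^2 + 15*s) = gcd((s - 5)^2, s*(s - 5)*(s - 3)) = s - 5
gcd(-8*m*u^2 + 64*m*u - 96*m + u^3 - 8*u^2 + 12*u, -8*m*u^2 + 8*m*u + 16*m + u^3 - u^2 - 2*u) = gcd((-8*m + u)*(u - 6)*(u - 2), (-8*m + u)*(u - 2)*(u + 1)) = -8*m*u + 16*m + u^2 - 2*u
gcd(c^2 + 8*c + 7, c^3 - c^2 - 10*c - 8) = c + 1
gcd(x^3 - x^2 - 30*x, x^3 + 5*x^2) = x^2 + 5*x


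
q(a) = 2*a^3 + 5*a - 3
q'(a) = 6*a^2 + 5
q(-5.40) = -344.93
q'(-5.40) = 179.96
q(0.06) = -2.70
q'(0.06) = 5.02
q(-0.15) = -3.76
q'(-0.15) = 5.14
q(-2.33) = -39.95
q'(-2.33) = 37.57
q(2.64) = 47.00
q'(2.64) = 46.82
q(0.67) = 0.95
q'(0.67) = 7.69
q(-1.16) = -11.92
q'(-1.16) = 13.07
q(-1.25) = -13.16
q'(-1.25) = 14.38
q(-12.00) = -3519.00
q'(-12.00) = 869.00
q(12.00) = 3513.00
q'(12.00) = 869.00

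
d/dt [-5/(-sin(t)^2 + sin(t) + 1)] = 5*(1 - 2*sin(t))*cos(t)/(sin(t) + cos(t)^2)^2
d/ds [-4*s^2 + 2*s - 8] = 2 - 8*s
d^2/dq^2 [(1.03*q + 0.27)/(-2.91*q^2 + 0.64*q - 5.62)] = (-(1.03*q + 0.27)*(5.82*q - 0.64)*(11.64*q - 1.28) + (17.9838*q + 0.253)*(2.91*q^2 - 0.64*q + 5.62))/(2.91*q^2 - 0.64*q + 5.62)^3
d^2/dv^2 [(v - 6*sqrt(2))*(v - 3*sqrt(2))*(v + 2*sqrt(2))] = 6*v - 14*sqrt(2)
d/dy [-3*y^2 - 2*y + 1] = -6*y - 2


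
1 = 1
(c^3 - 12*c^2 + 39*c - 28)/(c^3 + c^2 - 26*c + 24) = (c - 7)/(c + 6)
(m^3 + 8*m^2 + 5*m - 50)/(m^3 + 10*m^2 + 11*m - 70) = (m + 5)/(m + 7)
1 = 1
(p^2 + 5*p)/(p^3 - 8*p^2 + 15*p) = (p + 5)/(p^2 - 8*p + 15)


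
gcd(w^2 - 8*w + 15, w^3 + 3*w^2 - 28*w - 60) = w - 5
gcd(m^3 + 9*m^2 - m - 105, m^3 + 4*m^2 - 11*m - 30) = m^2 + 2*m - 15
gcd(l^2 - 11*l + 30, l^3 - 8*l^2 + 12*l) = l - 6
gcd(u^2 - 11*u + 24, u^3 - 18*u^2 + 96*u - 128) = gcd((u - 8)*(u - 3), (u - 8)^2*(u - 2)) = u - 8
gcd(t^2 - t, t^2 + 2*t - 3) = t - 1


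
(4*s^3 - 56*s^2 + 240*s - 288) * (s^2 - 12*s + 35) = 4*s^5 - 104*s^4 + 1052*s^3 - 5128*s^2 + 11856*s - 10080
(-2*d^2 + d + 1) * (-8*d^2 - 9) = 16*d^4 - 8*d^3 + 10*d^2 - 9*d - 9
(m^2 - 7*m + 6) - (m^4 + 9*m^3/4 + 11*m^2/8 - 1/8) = -m^4 - 9*m^3/4 - 3*m^2/8 - 7*m + 49/8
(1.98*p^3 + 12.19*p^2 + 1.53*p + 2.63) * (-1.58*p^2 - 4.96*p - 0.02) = -3.1284*p^5 - 29.081*p^4 - 62.9194*p^3 - 11.988*p^2 - 13.0754*p - 0.0526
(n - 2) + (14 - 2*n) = 12 - n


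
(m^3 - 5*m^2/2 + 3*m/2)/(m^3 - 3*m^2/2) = (m - 1)/m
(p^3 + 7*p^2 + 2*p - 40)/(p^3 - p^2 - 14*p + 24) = (p + 5)/(p - 3)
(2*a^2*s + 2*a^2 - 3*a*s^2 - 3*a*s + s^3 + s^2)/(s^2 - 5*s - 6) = (2*a^2 - 3*a*s + s^2)/(s - 6)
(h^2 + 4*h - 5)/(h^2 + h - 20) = (h - 1)/(h - 4)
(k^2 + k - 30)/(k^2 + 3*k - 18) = (k - 5)/(k - 3)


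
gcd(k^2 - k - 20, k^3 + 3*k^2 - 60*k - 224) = k + 4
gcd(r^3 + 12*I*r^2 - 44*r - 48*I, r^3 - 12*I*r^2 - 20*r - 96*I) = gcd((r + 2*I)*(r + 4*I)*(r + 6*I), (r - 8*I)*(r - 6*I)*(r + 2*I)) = r + 2*I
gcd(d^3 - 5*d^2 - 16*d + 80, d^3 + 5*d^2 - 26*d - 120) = d^2 - d - 20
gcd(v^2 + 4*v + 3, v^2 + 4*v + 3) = v^2 + 4*v + 3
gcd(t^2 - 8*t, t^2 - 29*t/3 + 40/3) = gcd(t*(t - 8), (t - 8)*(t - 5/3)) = t - 8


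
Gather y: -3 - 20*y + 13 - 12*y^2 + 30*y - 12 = -12*y^2 + 10*y - 2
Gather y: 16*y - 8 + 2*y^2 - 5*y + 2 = 2*y^2 + 11*y - 6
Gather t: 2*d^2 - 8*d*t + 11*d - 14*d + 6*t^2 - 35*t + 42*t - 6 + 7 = 2*d^2 - 3*d + 6*t^2 + t*(7 - 8*d) + 1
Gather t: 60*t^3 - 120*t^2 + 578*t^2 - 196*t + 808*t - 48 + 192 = 60*t^3 + 458*t^2 + 612*t + 144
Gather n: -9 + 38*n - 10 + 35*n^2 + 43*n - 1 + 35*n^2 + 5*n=70*n^2 + 86*n - 20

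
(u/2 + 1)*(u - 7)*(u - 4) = u^3/2 - 9*u^2/2 + 3*u + 28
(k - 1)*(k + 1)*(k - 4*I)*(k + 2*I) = k^4 - 2*I*k^3 + 7*k^2 + 2*I*k - 8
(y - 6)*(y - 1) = y^2 - 7*y + 6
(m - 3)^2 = m^2 - 6*m + 9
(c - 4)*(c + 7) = c^2 + 3*c - 28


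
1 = 1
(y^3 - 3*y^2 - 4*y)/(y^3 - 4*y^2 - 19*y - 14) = y*(y - 4)/(y^2 - 5*y - 14)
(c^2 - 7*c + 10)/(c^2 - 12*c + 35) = (c - 2)/(c - 7)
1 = 1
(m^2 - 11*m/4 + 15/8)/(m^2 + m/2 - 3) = (m - 5/4)/(m + 2)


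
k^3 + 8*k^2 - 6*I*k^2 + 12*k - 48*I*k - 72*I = (k + 2)*(k + 6)*(k - 6*I)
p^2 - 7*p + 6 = (p - 6)*(p - 1)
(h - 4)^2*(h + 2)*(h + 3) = h^4 - 3*h^3 - 18*h^2 + 32*h + 96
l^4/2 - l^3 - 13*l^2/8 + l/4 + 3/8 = (l/2 + 1/2)*(l - 3)*(l - 1/2)*(l + 1/2)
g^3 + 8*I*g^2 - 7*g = g*(g + I)*(g + 7*I)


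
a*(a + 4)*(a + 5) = a^3 + 9*a^2 + 20*a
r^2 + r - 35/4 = (r - 5/2)*(r + 7/2)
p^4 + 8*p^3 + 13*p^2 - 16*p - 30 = (p + 3)*(p + 5)*(p - sqrt(2))*(p + sqrt(2))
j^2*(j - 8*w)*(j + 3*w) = j^4 - 5*j^3*w - 24*j^2*w^2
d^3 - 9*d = d*(d - 3)*(d + 3)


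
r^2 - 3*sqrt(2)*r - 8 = (r - 4*sqrt(2))*(r + sqrt(2))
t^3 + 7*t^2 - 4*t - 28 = (t - 2)*(t + 2)*(t + 7)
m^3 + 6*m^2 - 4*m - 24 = (m - 2)*(m + 2)*(m + 6)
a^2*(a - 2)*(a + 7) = a^4 + 5*a^3 - 14*a^2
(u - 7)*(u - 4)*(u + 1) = u^3 - 10*u^2 + 17*u + 28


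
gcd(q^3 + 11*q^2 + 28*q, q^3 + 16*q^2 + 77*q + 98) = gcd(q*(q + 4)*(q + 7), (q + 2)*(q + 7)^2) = q + 7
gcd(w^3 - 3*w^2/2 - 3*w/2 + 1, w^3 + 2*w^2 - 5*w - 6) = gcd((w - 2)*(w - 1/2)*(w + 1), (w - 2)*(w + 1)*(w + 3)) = w^2 - w - 2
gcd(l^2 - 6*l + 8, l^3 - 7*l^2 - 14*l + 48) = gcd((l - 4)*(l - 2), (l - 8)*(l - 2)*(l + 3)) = l - 2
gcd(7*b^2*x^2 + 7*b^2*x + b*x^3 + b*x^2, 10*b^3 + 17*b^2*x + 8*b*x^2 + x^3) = 1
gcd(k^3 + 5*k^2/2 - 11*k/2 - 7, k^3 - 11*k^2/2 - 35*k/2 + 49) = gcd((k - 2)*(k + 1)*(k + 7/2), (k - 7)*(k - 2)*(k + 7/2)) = k^2 + 3*k/2 - 7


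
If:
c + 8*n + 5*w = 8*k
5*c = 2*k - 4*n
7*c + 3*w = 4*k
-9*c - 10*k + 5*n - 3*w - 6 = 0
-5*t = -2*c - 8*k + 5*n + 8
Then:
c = -48/779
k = -372/779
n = -126/779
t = -8674/3895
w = -384/779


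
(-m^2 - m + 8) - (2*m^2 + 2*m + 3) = -3*m^2 - 3*m + 5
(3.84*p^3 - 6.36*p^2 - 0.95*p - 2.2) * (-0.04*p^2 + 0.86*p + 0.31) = -0.1536*p^5 + 3.5568*p^4 - 4.2412*p^3 - 2.7006*p^2 - 2.1865*p - 0.682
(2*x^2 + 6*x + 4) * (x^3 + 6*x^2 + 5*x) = 2*x^5 + 18*x^4 + 50*x^3 + 54*x^2 + 20*x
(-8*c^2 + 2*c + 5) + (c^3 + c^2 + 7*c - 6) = c^3 - 7*c^2 + 9*c - 1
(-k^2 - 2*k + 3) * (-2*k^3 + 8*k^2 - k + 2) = 2*k^5 - 4*k^4 - 21*k^3 + 24*k^2 - 7*k + 6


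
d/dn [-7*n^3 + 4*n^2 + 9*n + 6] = -21*n^2 + 8*n + 9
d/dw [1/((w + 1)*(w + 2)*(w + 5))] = (-(w + 1)*(w + 2) - (w + 1)*(w + 5) - (w + 2)*(w + 5))/((w + 1)^2*(w + 2)^2*(w + 5)^2)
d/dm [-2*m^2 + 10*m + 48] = 10 - 4*m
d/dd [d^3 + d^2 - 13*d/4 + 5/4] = 3*d^2 + 2*d - 13/4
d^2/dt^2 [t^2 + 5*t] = 2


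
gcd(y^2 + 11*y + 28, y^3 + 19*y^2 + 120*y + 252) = y + 7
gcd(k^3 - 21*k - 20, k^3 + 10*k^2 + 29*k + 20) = k^2 + 5*k + 4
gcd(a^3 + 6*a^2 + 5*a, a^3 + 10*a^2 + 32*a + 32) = 1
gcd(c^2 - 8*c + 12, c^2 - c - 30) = c - 6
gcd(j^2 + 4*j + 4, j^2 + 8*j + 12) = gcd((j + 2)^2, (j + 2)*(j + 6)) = j + 2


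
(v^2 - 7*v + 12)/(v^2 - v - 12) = (v - 3)/(v + 3)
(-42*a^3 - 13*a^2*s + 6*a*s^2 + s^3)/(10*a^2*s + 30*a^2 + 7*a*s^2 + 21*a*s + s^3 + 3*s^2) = (-21*a^2 + 4*a*s + s^2)/(5*a*s + 15*a + s^2 + 3*s)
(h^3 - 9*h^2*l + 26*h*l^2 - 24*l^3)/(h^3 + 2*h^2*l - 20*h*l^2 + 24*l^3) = (h^2 - 7*h*l + 12*l^2)/(h^2 + 4*h*l - 12*l^2)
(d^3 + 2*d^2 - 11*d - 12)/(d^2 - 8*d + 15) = (d^2 + 5*d + 4)/(d - 5)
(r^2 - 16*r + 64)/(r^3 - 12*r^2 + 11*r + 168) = (r - 8)/(r^2 - 4*r - 21)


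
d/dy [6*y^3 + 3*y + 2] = 18*y^2 + 3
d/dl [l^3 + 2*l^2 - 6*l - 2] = 3*l^2 + 4*l - 6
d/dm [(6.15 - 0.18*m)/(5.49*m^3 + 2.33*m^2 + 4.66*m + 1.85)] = (1.9764*m^3 - 100.8711*m^2 - 28.659*m - 28.992)/(30.1401*m^6 + 25.5834*m^5 + 56.5957*m^4 + 42.0286*m^3 + 30.3366*m^2 + 17.242*m + 3.4225)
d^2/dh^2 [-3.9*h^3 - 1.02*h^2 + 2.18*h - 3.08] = -23.4*h - 2.04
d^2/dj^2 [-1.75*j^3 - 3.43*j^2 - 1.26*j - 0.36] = -10.5*j - 6.86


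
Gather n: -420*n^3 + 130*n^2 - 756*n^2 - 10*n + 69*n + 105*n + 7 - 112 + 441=-420*n^3 - 626*n^2 + 164*n + 336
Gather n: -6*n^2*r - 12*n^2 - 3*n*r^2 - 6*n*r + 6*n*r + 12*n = n^2*(-6*r - 12) + n*(12 - 3*r^2)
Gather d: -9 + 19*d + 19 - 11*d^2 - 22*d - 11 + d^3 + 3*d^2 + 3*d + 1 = d^3 - 8*d^2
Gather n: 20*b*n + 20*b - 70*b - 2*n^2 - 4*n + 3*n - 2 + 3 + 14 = -50*b - 2*n^2 + n*(20*b - 1) + 15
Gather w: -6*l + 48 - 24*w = -6*l - 24*w + 48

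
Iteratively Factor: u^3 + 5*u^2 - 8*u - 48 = (u + 4)*(u^2 + u - 12) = (u - 3)*(u + 4)*(u + 4)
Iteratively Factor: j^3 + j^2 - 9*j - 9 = (j + 3)*(j^2 - 2*j - 3) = (j + 1)*(j + 3)*(j - 3)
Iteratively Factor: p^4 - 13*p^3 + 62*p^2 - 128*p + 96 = (p - 4)*(p^3 - 9*p^2 + 26*p - 24) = (p - 4)*(p - 2)*(p^2 - 7*p + 12) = (p - 4)^2*(p - 2)*(p - 3)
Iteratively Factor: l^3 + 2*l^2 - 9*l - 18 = (l + 3)*(l^2 - l - 6) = (l + 2)*(l + 3)*(l - 3)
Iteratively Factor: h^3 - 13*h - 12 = (h + 1)*(h^2 - h - 12) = (h + 1)*(h + 3)*(h - 4)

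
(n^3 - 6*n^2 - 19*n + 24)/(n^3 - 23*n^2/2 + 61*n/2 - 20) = 2*(n + 3)/(2*n - 5)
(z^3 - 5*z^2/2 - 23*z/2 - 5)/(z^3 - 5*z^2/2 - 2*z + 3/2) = (2*z^3 - 5*z^2 - 23*z - 10)/(2*z^3 - 5*z^2 - 4*z + 3)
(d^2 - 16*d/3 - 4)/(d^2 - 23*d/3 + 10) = (3*d + 2)/(3*d - 5)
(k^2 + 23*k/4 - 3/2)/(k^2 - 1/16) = 4*(k + 6)/(4*k + 1)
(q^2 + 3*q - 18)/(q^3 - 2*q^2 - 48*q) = (q - 3)/(q*(q - 8))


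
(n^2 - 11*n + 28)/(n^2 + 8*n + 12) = (n^2 - 11*n + 28)/(n^2 + 8*n + 12)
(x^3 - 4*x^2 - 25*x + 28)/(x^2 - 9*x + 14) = (x^2 + 3*x - 4)/(x - 2)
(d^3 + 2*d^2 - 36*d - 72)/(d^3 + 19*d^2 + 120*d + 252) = (d^2 - 4*d - 12)/(d^2 + 13*d + 42)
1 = 1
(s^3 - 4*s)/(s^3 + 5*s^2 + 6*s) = (s - 2)/(s + 3)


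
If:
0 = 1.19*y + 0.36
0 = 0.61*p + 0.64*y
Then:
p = 0.32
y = -0.30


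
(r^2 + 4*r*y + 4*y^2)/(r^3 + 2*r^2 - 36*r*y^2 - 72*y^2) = (r^2 + 4*r*y + 4*y^2)/(r^3 + 2*r^2 - 36*r*y^2 - 72*y^2)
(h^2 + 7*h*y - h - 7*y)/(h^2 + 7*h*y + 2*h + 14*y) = (h - 1)/(h + 2)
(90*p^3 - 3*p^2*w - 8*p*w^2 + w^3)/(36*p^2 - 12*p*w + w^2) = (15*p^2 + 2*p*w - w^2)/(6*p - w)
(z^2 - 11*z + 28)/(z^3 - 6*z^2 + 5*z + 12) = (z - 7)/(z^2 - 2*z - 3)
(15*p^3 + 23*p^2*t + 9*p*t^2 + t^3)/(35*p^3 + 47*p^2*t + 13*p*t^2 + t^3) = (3*p + t)/(7*p + t)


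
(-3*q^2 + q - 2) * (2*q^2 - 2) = -6*q^4 + 2*q^3 + 2*q^2 - 2*q + 4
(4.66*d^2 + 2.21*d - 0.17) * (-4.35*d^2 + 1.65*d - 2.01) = -20.271*d^4 - 1.9245*d^3 - 4.9806*d^2 - 4.7226*d + 0.3417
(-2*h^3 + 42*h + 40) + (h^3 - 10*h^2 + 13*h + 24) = -h^3 - 10*h^2 + 55*h + 64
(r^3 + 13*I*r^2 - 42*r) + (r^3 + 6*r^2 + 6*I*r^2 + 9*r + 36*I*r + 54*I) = 2*r^3 + 6*r^2 + 19*I*r^2 - 33*r + 36*I*r + 54*I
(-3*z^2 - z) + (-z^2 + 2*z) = -4*z^2 + z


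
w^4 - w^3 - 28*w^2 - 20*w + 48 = (w - 6)*(w - 1)*(w + 2)*(w + 4)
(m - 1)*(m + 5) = m^2 + 4*m - 5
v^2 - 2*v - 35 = (v - 7)*(v + 5)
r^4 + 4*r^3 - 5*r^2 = r^2*(r - 1)*(r + 5)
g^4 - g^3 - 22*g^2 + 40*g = g*(g - 4)*(g - 2)*(g + 5)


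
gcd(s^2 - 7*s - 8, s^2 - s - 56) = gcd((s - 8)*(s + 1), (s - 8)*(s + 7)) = s - 8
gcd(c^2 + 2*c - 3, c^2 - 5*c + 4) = c - 1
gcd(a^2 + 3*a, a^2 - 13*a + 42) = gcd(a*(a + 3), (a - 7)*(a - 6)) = 1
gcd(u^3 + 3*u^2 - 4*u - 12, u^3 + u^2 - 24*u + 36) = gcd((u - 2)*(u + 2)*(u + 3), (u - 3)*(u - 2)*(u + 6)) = u - 2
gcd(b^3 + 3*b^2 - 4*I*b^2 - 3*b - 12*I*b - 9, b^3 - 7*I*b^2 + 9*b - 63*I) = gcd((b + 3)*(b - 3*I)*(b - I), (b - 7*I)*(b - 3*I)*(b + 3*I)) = b - 3*I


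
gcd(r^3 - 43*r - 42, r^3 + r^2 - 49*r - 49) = r^2 - 6*r - 7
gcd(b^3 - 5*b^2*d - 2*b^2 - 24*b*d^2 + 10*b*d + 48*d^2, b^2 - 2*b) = b - 2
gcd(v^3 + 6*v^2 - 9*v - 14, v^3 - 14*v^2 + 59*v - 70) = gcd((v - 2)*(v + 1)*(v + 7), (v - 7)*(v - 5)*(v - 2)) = v - 2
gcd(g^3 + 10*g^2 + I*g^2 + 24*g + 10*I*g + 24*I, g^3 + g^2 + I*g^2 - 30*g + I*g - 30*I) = g^2 + g*(6 + I) + 6*I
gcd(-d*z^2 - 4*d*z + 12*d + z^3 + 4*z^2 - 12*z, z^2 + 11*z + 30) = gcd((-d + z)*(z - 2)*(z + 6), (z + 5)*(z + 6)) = z + 6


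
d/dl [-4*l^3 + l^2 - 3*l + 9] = -12*l^2 + 2*l - 3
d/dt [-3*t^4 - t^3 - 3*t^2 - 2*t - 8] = -12*t^3 - 3*t^2 - 6*t - 2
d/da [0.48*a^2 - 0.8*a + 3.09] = 0.96*a - 0.8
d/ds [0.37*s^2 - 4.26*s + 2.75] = 0.74*s - 4.26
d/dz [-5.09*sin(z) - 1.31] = -5.09*cos(z)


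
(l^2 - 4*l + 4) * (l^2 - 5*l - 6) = l^4 - 9*l^3 + 18*l^2 + 4*l - 24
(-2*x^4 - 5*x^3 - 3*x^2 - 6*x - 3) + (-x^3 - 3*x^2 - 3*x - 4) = -2*x^4 - 6*x^3 - 6*x^2 - 9*x - 7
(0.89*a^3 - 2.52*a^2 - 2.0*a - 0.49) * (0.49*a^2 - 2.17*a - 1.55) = 0.4361*a^5 - 3.1661*a^4 + 3.1089*a^3 + 8.0059*a^2 + 4.1633*a + 0.7595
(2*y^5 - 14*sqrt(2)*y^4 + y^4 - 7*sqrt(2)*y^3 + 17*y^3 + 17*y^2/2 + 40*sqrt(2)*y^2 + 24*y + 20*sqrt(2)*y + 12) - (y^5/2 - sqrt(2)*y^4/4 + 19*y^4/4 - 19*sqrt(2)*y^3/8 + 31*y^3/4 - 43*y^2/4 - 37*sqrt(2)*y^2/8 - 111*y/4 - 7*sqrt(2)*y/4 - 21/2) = 3*y^5/2 - 55*sqrt(2)*y^4/4 - 15*y^4/4 - 37*sqrt(2)*y^3/8 + 37*y^3/4 + 77*y^2/4 + 357*sqrt(2)*y^2/8 + 87*sqrt(2)*y/4 + 207*y/4 + 45/2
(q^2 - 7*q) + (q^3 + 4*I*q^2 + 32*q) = q^3 + q^2 + 4*I*q^2 + 25*q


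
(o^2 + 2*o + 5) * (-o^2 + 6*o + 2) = -o^4 + 4*o^3 + 9*o^2 + 34*o + 10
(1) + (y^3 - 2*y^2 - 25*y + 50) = y^3 - 2*y^2 - 25*y + 51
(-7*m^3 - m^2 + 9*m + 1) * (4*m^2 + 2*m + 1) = -28*m^5 - 18*m^4 + 27*m^3 + 21*m^2 + 11*m + 1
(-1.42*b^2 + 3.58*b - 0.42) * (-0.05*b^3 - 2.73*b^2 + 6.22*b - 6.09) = 0.071*b^5 + 3.6976*b^4 - 18.5848*b^3 + 32.062*b^2 - 24.4146*b + 2.5578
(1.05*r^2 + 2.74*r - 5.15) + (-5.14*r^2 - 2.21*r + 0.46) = -4.09*r^2 + 0.53*r - 4.69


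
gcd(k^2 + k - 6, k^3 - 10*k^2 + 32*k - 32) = k - 2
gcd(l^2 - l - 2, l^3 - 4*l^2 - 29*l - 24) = l + 1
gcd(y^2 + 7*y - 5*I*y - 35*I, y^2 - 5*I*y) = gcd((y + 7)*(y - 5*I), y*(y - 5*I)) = y - 5*I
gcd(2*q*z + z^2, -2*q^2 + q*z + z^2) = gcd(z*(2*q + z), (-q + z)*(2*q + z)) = 2*q + z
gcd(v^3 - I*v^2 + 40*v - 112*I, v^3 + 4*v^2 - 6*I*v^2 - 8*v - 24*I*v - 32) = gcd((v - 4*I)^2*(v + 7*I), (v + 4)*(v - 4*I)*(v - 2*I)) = v - 4*I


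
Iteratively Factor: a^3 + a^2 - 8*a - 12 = (a + 2)*(a^2 - a - 6) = (a - 3)*(a + 2)*(a + 2)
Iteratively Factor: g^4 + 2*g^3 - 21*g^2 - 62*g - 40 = (g + 2)*(g^3 - 21*g - 20) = (g + 1)*(g + 2)*(g^2 - g - 20) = (g + 1)*(g + 2)*(g + 4)*(g - 5)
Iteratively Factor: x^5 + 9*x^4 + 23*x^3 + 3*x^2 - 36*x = (x)*(x^4 + 9*x^3 + 23*x^2 + 3*x - 36) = x*(x - 1)*(x^3 + 10*x^2 + 33*x + 36) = x*(x - 1)*(x + 3)*(x^2 + 7*x + 12) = x*(x - 1)*(x + 3)*(x + 4)*(x + 3)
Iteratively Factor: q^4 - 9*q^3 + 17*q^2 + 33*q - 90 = (q - 3)*(q^3 - 6*q^2 - q + 30) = (q - 3)^2*(q^2 - 3*q - 10) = (q - 5)*(q - 3)^2*(q + 2)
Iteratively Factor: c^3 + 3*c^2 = (c + 3)*(c^2) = c*(c + 3)*(c)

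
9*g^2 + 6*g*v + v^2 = (3*g + v)^2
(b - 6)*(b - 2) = b^2 - 8*b + 12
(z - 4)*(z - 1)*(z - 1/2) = z^3 - 11*z^2/2 + 13*z/2 - 2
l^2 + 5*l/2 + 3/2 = (l + 1)*(l + 3/2)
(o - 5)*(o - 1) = o^2 - 6*o + 5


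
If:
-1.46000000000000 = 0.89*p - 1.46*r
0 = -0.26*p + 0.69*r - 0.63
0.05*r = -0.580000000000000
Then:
No Solution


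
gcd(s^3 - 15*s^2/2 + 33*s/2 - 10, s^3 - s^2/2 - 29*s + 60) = s^2 - 13*s/2 + 10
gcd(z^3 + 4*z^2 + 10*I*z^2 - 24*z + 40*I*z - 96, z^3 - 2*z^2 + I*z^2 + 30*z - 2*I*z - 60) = z + 6*I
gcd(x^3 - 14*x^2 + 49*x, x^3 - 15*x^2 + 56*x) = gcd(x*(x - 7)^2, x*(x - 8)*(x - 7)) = x^2 - 7*x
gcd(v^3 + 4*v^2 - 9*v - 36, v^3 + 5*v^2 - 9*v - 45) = v^2 - 9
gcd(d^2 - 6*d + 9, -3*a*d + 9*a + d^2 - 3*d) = d - 3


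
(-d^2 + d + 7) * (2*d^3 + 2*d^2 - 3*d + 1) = -2*d^5 + 19*d^3 + 10*d^2 - 20*d + 7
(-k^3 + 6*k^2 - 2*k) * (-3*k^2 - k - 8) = 3*k^5 - 17*k^4 + 8*k^3 - 46*k^2 + 16*k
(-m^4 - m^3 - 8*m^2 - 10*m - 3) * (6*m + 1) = -6*m^5 - 7*m^4 - 49*m^3 - 68*m^2 - 28*m - 3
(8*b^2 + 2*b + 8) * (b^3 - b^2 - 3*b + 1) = 8*b^5 - 6*b^4 - 18*b^3 - 6*b^2 - 22*b + 8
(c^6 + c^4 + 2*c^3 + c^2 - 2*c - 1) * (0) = 0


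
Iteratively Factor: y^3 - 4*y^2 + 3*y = (y - 1)*(y^2 - 3*y) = y*(y - 1)*(y - 3)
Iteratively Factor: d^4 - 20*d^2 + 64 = (d - 2)*(d^3 + 2*d^2 - 16*d - 32) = (d - 2)*(d + 2)*(d^2 - 16) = (d - 2)*(d + 2)*(d + 4)*(d - 4)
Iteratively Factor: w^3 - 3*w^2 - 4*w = (w)*(w^2 - 3*w - 4) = w*(w - 4)*(w + 1)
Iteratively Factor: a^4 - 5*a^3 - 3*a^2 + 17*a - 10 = (a + 2)*(a^3 - 7*a^2 + 11*a - 5) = (a - 1)*(a + 2)*(a^2 - 6*a + 5) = (a - 1)^2*(a + 2)*(a - 5)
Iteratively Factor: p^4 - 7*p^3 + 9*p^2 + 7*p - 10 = (p - 2)*(p^3 - 5*p^2 - p + 5) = (p - 2)*(p - 1)*(p^2 - 4*p - 5) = (p - 2)*(p - 1)*(p + 1)*(p - 5)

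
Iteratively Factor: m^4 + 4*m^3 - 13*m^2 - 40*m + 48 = (m - 3)*(m^3 + 7*m^2 + 8*m - 16) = (m - 3)*(m - 1)*(m^2 + 8*m + 16) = (m - 3)*(m - 1)*(m + 4)*(m + 4)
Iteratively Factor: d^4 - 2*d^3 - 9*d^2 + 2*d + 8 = (d - 1)*(d^3 - d^2 - 10*d - 8) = (d - 1)*(d + 2)*(d^2 - 3*d - 4) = (d - 4)*(d - 1)*(d + 2)*(d + 1)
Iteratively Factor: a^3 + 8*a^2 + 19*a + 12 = (a + 3)*(a^2 + 5*a + 4) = (a + 1)*(a + 3)*(a + 4)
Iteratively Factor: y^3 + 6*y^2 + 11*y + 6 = (y + 1)*(y^2 + 5*y + 6) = (y + 1)*(y + 2)*(y + 3)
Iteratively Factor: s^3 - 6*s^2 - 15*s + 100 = (s + 4)*(s^2 - 10*s + 25) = (s - 5)*(s + 4)*(s - 5)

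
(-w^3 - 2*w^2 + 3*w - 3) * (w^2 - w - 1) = -w^5 - w^4 + 6*w^3 - 4*w^2 + 3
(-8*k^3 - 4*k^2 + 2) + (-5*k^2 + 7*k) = -8*k^3 - 9*k^2 + 7*k + 2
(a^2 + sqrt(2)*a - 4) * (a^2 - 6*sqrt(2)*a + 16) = a^4 - 5*sqrt(2)*a^3 + 40*sqrt(2)*a - 64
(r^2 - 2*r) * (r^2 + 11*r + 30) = r^4 + 9*r^3 + 8*r^2 - 60*r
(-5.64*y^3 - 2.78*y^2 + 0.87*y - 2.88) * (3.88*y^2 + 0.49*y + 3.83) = -21.8832*y^5 - 13.55*y^4 - 19.5878*y^3 - 21.3955*y^2 + 1.9209*y - 11.0304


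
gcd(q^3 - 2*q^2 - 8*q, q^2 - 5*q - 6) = 1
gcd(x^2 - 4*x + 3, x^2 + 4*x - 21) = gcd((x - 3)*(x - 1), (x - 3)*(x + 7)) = x - 3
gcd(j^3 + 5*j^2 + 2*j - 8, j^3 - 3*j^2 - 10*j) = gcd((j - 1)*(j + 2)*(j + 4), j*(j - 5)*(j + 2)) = j + 2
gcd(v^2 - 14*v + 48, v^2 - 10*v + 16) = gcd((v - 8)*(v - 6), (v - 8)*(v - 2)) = v - 8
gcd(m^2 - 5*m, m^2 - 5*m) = m^2 - 5*m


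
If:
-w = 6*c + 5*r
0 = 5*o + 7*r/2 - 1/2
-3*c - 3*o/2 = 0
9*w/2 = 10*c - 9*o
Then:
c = -9/334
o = 9/167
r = 11/167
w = -28/167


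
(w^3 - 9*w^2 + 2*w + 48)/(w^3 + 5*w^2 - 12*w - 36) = (w - 8)/(w + 6)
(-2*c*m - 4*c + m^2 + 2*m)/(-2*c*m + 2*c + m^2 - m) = (m + 2)/(m - 1)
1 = 1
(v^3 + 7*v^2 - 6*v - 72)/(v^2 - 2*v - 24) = (v^2 + 3*v - 18)/(v - 6)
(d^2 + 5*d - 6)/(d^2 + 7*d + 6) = (d - 1)/(d + 1)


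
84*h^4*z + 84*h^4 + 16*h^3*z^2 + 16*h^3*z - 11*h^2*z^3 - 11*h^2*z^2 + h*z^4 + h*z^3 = (-7*h + z)*(-6*h + z)*(2*h + z)*(h*z + h)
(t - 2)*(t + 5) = t^2 + 3*t - 10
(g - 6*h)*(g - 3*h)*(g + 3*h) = g^3 - 6*g^2*h - 9*g*h^2 + 54*h^3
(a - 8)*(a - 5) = a^2 - 13*a + 40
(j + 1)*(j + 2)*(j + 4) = j^3 + 7*j^2 + 14*j + 8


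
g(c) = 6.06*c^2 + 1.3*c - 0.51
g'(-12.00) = -144.14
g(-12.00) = 856.53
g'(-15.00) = -180.50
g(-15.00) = 1343.49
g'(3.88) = 48.33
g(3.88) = 95.76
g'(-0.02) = 1.06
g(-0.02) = -0.53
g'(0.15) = 3.12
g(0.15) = -0.18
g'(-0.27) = -1.97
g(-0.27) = -0.42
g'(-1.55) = -17.49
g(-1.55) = 12.03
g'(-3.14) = -36.76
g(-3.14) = 55.16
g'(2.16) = 27.48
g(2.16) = 30.57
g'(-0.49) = -4.64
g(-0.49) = 0.31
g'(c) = 12.12*c + 1.3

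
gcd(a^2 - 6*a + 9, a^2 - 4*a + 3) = a - 3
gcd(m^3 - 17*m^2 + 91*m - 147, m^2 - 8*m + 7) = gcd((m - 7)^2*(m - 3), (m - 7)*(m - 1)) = m - 7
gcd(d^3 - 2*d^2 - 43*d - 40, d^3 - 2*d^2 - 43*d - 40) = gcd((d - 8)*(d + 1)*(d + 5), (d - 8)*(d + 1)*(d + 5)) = d^3 - 2*d^2 - 43*d - 40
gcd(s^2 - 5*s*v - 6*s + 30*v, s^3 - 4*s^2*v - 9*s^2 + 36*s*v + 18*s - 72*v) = s - 6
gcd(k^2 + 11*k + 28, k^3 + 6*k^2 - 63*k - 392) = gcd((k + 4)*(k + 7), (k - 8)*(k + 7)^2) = k + 7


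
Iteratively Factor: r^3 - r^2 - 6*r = (r - 3)*(r^2 + 2*r) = (r - 3)*(r + 2)*(r)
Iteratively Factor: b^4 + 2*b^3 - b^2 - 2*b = (b - 1)*(b^3 + 3*b^2 + 2*b) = b*(b - 1)*(b^2 + 3*b + 2) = b*(b - 1)*(b + 1)*(b + 2)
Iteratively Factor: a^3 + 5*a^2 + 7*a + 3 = (a + 1)*(a^2 + 4*a + 3) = (a + 1)^2*(a + 3)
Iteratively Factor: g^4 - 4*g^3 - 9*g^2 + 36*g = (g)*(g^3 - 4*g^2 - 9*g + 36) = g*(g - 4)*(g^2 - 9) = g*(g - 4)*(g + 3)*(g - 3)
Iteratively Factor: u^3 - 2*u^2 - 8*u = (u - 4)*(u^2 + 2*u) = u*(u - 4)*(u + 2)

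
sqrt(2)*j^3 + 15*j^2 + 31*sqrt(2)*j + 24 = (j + 3*sqrt(2))*(j + 4*sqrt(2))*(sqrt(2)*j + 1)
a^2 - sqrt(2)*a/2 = a*(a - sqrt(2)/2)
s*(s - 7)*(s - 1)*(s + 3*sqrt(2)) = s^4 - 8*s^3 + 3*sqrt(2)*s^3 - 24*sqrt(2)*s^2 + 7*s^2 + 21*sqrt(2)*s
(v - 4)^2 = v^2 - 8*v + 16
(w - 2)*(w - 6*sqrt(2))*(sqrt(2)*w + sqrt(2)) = sqrt(2)*w^3 - 12*w^2 - sqrt(2)*w^2 - 2*sqrt(2)*w + 12*w + 24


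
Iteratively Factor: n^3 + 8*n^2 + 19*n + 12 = (n + 3)*(n^2 + 5*n + 4) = (n + 3)*(n + 4)*(n + 1)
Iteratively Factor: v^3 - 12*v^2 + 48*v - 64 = (v - 4)*(v^2 - 8*v + 16) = (v - 4)^2*(v - 4)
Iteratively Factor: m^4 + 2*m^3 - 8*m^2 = (m - 2)*(m^3 + 4*m^2) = (m - 2)*(m + 4)*(m^2) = m*(m - 2)*(m + 4)*(m)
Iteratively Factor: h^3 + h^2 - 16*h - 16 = (h + 1)*(h^2 - 16) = (h + 1)*(h + 4)*(h - 4)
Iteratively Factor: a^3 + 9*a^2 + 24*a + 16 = (a + 4)*(a^2 + 5*a + 4) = (a + 1)*(a + 4)*(a + 4)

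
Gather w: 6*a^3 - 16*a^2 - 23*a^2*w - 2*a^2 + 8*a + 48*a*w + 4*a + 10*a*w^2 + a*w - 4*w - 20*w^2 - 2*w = 6*a^3 - 18*a^2 + 12*a + w^2*(10*a - 20) + w*(-23*a^2 + 49*a - 6)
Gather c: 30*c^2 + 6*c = 30*c^2 + 6*c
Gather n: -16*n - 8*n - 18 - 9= -24*n - 27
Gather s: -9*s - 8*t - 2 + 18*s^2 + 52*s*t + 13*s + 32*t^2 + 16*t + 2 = 18*s^2 + s*(52*t + 4) + 32*t^2 + 8*t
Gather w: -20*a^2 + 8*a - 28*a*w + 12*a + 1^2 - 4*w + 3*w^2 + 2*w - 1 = -20*a^2 + 20*a + 3*w^2 + w*(-28*a - 2)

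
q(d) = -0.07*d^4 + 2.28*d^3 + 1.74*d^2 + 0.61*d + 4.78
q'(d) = -0.28*d^3 + 6.84*d^2 + 3.48*d + 0.61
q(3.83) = 145.67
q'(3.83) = 98.54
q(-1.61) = -1.68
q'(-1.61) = 13.91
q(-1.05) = 3.33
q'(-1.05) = 4.82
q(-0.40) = 4.67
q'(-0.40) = 0.33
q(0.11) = 4.87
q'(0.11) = 1.08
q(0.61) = 6.31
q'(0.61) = 5.21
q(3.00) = 78.16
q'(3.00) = 65.05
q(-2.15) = -12.64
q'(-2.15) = 27.53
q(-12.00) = -5143.34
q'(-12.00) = 1427.65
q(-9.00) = -1981.16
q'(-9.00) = 727.45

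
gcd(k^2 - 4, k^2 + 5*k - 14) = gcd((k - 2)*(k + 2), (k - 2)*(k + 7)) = k - 2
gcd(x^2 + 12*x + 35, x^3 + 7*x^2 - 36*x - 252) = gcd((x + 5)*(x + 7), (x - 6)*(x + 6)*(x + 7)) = x + 7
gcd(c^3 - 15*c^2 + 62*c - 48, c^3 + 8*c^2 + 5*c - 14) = c - 1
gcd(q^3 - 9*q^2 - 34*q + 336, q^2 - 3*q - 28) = q - 7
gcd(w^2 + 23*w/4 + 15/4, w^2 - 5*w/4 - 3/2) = w + 3/4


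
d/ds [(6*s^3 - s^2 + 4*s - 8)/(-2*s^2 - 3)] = 2*(-6*s^4 - 23*s^2 - 13*s - 6)/(4*s^4 + 12*s^2 + 9)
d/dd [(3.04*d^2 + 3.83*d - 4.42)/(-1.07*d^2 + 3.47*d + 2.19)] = (14.6469*d^2 + 3.8564*d + 23.7251)/(1.1449*d^4 - 7.4258*d^3 + 7.3543*d^2 + 15.1986*d + 4.7961)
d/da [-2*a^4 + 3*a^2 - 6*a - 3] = -8*a^3 + 6*a - 6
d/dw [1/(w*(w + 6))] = 2*(-w - 3)/(w^2*(w^2 + 12*w + 36))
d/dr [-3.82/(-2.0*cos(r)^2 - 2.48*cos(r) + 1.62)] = (15.28*cos(r) + 9.4736)*sin(r)/(2.0*cos(r)^2 + 2.48*cos(r) - 1.62)^2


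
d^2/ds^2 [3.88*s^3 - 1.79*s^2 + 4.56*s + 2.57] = 23.28*s - 3.58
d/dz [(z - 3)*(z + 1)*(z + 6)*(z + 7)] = 4*z^3 + 33*z^2 + 26*z - 123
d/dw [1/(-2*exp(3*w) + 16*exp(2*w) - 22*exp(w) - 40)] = (3*exp(2*w) - 16*exp(w) + 11)*exp(w)/(2*(exp(3*w) - 8*exp(2*w) + 11*exp(w) + 20)^2)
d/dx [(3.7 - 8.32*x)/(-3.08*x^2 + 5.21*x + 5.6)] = (-25.6256*x^2 + 22.792*x - 65.869)/(9.4864*x^4 - 32.0936*x^3 - 7.3519*x^2 + 58.352*x + 31.36)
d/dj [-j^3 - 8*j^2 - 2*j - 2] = -3*j^2 - 16*j - 2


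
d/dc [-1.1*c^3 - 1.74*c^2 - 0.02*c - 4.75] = -3.3*c^2 - 3.48*c - 0.02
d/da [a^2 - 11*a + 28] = 2*a - 11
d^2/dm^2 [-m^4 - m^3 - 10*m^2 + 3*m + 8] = -12*m^2 - 6*m - 20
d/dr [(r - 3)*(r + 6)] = 2*r + 3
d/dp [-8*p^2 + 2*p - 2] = 2 - 16*p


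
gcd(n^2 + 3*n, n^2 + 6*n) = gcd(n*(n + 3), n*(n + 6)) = n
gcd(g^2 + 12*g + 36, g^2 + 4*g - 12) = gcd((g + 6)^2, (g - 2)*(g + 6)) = g + 6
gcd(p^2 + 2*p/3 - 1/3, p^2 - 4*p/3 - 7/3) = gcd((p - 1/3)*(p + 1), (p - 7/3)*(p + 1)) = p + 1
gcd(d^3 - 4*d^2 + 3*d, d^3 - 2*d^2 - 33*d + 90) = d - 3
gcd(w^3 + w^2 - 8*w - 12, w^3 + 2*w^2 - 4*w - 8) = w^2 + 4*w + 4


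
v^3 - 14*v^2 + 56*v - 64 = (v - 8)*(v - 4)*(v - 2)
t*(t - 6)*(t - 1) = t^3 - 7*t^2 + 6*t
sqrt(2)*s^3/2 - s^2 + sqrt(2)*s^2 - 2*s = s*(s - sqrt(2))*(sqrt(2)*s/2 + sqrt(2))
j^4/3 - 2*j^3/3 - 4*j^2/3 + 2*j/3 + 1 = (j/3 + 1/3)*(j - 3)*(j - 1)*(j + 1)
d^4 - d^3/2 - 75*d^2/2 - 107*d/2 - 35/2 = (d - 7)*(d + 1/2)*(d + 1)*(d + 5)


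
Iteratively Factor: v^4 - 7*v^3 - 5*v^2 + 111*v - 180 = (v - 3)*(v^3 - 4*v^2 - 17*v + 60) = (v - 5)*(v - 3)*(v^2 + v - 12) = (v - 5)*(v - 3)^2*(v + 4)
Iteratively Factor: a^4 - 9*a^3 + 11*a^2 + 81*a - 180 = (a + 3)*(a^3 - 12*a^2 + 47*a - 60) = (a - 4)*(a + 3)*(a^2 - 8*a + 15) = (a - 4)*(a - 3)*(a + 3)*(a - 5)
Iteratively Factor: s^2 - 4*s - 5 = (s + 1)*(s - 5)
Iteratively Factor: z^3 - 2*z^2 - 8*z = (z)*(z^2 - 2*z - 8) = z*(z + 2)*(z - 4)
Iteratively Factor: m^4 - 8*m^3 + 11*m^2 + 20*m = (m - 5)*(m^3 - 3*m^2 - 4*m) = (m - 5)*(m - 4)*(m^2 + m) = (m - 5)*(m - 4)*(m + 1)*(m)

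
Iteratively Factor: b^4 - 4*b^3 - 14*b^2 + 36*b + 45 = (b - 3)*(b^3 - b^2 - 17*b - 15) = (b - 3)*(b + 1)*(b^2 - 2*b - 15) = (b - 5)*(b - 3)*(b + 1)*(b + 3)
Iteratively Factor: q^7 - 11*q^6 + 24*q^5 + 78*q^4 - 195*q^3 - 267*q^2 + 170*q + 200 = (q - 1)*(q^6 - 10*q^5 + 14*q^4 + 92*q^3 - 103*q^2 - 370*q - 200) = (q - 1)*(q + 1)*(q^5 - 11*q^4 + 25*q^3 + 67*q^2 - 170*q - 200) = (q - 5)*(q - 1)*(q + 1)*(q^4 - 6*q^3 - 5*q^2 + 42*q + 40) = (q - 5)*(q - 4)*(q - 1)*(q + 1)*(q^3 - 2*q^2 - 13*q - 10) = (q - 5)*(q - 4)*(q - 1)*(q + 1)*(q + 2)*(q^2 - 4*q - 5) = (q - 5)^2*(q - 4)*(q - 1)*(q + 1)*(q + 2)*(q + 1)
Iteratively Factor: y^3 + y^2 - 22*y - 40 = (y + 2)*(y^2 - y - 20) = (y + 2)*(y + 4)*(y - 5)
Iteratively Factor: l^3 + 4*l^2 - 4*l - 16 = (l - 2)*(l^2 + 6*l + 8) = (l - 2)*(l + 2)*(l + 4)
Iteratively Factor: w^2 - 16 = (w - 4)*(w + 4)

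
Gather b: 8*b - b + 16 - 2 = 7*b + 14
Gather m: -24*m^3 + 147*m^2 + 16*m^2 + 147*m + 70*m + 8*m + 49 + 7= -24*m^3 + 163*m^2 + 225*m + 56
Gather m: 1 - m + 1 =2 - m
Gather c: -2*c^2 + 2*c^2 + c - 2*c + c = 0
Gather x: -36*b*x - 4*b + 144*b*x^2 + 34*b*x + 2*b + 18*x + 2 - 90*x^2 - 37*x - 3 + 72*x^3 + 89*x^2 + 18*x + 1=-2*b + 72*x^3 + x^2*(144*b - 1) + x*(-2*b - 1)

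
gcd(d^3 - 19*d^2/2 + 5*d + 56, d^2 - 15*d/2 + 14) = d - 7/2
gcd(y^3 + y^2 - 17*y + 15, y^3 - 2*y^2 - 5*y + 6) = y^2 - 4*y + 3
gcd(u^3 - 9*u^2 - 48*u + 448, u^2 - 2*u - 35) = 1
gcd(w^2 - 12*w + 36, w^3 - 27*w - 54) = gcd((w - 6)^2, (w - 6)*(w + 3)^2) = w - 6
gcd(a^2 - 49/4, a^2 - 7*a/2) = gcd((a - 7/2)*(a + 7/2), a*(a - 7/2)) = a - 7/2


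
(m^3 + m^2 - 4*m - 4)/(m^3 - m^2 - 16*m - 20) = (m^2 - m - 2)/(m^2 - 3*m - 10)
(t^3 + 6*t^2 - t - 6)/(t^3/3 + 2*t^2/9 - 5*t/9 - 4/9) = 9*(t^2 + 5*t - 6)/(3*t^2 - t - 4)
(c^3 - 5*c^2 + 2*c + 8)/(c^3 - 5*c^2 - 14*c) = (-c^3 + 5*c^2 - 2*c - 8)/(c*(-c^2 + 5*c + 14))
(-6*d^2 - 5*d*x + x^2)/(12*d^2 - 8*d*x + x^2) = (d + x)/(-2*d + x)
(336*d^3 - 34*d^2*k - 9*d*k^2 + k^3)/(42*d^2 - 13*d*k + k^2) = (48*d^2 + 2*d*k - k^2)/(6*d - k)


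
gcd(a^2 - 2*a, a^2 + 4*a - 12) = a - 2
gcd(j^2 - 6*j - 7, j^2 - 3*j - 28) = j - 7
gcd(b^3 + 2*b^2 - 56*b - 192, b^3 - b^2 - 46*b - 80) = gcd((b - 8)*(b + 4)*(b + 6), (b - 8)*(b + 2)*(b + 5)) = b - 8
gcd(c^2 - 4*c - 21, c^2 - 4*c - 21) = c^2 - 4*c - 21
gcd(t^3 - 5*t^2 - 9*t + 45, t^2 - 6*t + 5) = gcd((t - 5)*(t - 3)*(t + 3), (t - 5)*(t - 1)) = t - 5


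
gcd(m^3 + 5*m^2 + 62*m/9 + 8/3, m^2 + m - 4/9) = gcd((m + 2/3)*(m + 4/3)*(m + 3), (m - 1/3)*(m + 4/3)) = m + 4/3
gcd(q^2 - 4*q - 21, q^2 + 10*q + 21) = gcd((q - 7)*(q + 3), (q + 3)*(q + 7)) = q + 3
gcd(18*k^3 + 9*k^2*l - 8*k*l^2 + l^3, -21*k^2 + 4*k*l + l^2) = 3*k - l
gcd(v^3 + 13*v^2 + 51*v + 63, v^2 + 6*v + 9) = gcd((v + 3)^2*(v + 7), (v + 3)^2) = v^2 + 6*v + 9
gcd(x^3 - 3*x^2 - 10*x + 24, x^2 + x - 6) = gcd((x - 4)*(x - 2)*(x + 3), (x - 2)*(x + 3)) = x^2 + x - 6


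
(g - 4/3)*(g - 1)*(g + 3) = g^3 + 2*g^2/3 - 17*g/3 + 4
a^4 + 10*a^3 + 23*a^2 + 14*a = a*(a + 1)*(a + 2)*(a + 7)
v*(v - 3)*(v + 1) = v^3 - 2*v^2 - 3*v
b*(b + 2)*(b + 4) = b^3 + 6*b^2 + 8*b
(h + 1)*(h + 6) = h^2 + 7*h + 6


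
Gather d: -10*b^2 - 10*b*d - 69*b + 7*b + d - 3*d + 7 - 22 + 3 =-10*b^2 - 62*b + d*(-10*b - 2) - 12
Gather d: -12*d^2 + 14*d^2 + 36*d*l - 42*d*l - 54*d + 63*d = 2*d^2 + d*(9 - 6*l)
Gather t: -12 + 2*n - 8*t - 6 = 2*n - 8*t - 18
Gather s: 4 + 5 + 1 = 10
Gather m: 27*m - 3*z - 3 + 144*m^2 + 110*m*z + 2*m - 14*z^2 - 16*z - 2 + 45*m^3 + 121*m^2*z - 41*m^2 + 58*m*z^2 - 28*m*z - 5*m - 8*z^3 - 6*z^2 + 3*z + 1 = 45*m^3 + m^2*(121*z + 103) + m*(58*z^2 + 82*z + 24) - 8*z^3 - 20*z^2 - 16*z - 4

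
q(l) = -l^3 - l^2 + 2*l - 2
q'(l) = -3*l^2 - 2*l + 2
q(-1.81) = -2.97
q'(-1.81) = -4.21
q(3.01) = -32.31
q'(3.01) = -31.20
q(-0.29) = -2.64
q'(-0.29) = 2.33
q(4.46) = -101.69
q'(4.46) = -66.59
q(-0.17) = -2.36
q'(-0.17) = 2.25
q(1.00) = -2.00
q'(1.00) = -3.00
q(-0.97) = -3.97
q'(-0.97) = 1.12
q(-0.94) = -3.93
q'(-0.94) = 1.23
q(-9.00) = 628.00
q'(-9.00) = -223.00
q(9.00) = -794.00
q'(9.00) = -259.00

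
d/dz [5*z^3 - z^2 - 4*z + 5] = 15*z^2 - 2*z - 4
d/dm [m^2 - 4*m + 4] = 2*m - 4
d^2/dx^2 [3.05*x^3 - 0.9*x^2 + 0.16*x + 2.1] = 18.3*x - 1.8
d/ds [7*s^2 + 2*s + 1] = 14*s + 2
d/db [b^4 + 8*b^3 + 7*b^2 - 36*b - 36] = 4*b^3 + 24*b^2 + 14*b - 36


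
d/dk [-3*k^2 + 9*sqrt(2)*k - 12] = -6*k + 9*sqrt(2)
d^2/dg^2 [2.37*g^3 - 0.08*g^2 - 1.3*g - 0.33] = 14.22*g - 0.16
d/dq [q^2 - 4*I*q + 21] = 2*q - 4*I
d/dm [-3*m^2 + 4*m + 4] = 4 - 6*m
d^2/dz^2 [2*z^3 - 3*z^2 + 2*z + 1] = 12*z - 6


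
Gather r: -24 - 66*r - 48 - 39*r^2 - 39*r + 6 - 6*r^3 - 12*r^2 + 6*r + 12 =-6*r^3 - 51*r^2 - 99*r - 54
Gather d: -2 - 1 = -3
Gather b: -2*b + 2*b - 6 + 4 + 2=0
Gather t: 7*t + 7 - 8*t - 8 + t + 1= 0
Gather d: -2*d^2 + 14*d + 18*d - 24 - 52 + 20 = -2*d^2 + 32*d - 56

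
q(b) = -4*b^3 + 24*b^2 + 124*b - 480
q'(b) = -12*b^2 + 48*b + 124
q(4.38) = 187.43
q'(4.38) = 104.03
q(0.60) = -397.82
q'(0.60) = 148.48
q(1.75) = -210.94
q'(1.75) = 171.25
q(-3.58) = -432.80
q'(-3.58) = -201.64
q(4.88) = 231.81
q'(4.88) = 72.47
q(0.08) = -469.93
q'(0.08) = 127.76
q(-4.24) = -269.40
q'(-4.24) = -295.25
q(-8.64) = 2820.12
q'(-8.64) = -1186.52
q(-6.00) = 504.00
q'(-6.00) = -596.00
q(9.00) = -336.00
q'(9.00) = -416.00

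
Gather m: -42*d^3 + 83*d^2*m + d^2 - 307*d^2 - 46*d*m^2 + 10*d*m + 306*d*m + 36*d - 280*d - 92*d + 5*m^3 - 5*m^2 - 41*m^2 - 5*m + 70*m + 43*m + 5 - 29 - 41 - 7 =-42*d^3 - 306*d^2 - 336*d + 5*m^3 + m^2*(-46*d - 46) + m*(83*d^2 + 316*d + 108) - 72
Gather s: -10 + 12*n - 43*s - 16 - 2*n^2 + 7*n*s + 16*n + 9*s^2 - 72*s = -2*n^2 + 28*n + 9*s^2 + s*(7*n - 115) - 26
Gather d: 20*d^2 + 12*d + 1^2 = 20*d^2 + 12*d + 1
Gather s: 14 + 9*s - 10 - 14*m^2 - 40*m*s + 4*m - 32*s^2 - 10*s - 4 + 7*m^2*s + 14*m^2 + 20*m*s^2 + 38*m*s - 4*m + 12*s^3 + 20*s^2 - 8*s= 12*s^3 + s^2*(20*m - 12) + s*(7*m^2 - 2*m - 9)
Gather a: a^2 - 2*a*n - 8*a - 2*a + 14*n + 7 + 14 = a^2 + a*(-2*n - 10) + 14*n + 21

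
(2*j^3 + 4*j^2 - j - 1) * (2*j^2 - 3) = 4*j^5 + 8*j^4 - 8*j^3 - 14*j^2 + 3*j + 3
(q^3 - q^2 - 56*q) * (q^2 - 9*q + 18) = q^5 - 10*q^4 - 29*q^3 + 486*q^2 - 1008*q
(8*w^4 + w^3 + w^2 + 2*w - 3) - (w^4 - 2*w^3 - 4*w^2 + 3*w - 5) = 7*w^4 + 3*w^3 + 5*w^2 - w + 2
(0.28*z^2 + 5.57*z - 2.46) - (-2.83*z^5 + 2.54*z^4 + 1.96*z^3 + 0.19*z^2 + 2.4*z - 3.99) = 2.83*z^5 - 2.54*z^4 - 1.96*z^3 + 0.09*z^2 + 3.17*z + 1.53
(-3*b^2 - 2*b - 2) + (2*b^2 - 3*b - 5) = -b^2 - 5*b - 7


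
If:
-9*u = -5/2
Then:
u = 5/18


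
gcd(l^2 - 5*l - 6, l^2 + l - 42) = l - 6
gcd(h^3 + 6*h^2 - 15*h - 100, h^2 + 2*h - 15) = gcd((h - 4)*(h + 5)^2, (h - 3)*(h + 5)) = h + 5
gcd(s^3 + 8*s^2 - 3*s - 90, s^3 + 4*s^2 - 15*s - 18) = s^2 + 3*s - 18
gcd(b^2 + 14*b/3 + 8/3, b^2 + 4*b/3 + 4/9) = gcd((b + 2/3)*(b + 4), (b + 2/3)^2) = b + 2/3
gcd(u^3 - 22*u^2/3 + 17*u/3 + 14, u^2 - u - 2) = u + 1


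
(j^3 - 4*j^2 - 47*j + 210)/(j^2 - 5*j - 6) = (j^2 + 2*j - 35)/(j + 1)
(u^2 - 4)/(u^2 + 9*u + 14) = (u - 2)/(u + 7)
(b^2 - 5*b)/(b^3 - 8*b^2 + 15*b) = 1/(b - 3)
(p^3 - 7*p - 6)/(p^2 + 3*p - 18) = (p^2 + 3*p + 2)/(p + 6)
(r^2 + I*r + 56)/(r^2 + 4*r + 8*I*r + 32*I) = (r - 7*I)/(r + 4)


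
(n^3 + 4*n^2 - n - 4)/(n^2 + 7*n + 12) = (n^2 - 1)/(n + 3)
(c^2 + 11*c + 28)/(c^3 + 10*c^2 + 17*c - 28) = 1/(c - 1)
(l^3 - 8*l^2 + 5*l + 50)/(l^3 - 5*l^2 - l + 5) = (l^2 - 3*l - 10)/(l^2 - 1)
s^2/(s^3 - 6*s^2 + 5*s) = s/(s^2 - 6*s + 5)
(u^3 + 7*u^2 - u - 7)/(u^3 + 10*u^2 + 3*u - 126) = (u^2 - 1)/(u^2 + 3*u - 18)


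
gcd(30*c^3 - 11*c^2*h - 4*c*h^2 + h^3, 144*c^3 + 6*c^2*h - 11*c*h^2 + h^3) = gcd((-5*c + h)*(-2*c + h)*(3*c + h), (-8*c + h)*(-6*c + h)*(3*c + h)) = 3*c + h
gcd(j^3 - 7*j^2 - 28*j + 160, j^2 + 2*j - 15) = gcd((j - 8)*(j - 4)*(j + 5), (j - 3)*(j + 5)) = j + 5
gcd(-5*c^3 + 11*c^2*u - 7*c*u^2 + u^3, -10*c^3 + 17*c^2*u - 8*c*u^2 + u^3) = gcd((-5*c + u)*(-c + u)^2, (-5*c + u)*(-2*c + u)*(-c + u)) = 5*c^2 - 6*c*u + u^2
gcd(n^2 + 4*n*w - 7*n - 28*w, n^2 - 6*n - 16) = 1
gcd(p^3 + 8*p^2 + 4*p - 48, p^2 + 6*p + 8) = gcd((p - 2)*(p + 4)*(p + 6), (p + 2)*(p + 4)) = p + 4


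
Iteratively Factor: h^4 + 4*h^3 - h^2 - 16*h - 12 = (h + 1)*(h^3 + 3*h^2 - 4*h - 12) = (h + 1)*(h + 2)*(h^2 + h - 6) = (h - 2)*(h + 1)*(h + 2)*(h + 3)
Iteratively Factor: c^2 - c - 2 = (c + 1)*(c - 2)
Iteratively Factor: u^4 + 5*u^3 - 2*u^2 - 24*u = (u - 2)*(u^3 + 7*u^2 + 12*u) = (u - 2)*(u + 3)*(u^2 + 4*u) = u*(u - 2)*(u + 3)*(u + 4)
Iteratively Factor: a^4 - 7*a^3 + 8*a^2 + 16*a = (a)*(a^3 - 7*a^2 + 8*a + 16) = a*(a - 4)*(a^2 - 3*a - 4) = a*(a - 4)*(a + 1)*(a - 4)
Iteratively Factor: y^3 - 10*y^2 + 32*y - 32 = (y - 2)*(y^2 - 8*y + 16) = (y - 4)*(y - 2)*(y - 4)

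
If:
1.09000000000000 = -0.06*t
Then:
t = -18.17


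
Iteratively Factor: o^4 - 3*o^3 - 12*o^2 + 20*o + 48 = (o + 2)*(o^3 - 5*o^2 - 2*o + 24) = (o - 3)*(o + 2)*(o^2 - 2*o - 8) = (o - 4)*(o - 3)*(o + 2)*(o + 2)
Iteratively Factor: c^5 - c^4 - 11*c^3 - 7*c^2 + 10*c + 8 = (c + 2)*(c^4 - 3*c^3 - 5*c^2 + 3*c + 4) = (c + 1)*(c + 2)*(c^3 - 4*c^2 - c + 4) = (c + 1)^2*(c + 2)*(c^2 - 5*c + 4) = (c - 4)*(c + 1)^2*(c + 2)*(c - 1)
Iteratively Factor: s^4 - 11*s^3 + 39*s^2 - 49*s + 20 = (s - 1)*(s^3 - 10*s^2 + 29*s - 20) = (s - 1)^2*(s^2 - 9*s + 20) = (s - 5)*(s - 1)^2*(s - 4)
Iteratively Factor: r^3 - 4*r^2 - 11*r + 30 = (r - 5)*(r^2 + r - 6) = (r - 5)*(r - 2)*(r + 3)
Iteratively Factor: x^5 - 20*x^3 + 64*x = (x)*(x^4 - 20*x^2 + 64) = x*(x - 4)*(x^3 + 4*x^2 - 4*x - 16) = x*(x - 4)*(x + 4)*(x^2 - 4) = x*(x - 4)*(x + 2)*(x + 4)*(x - 2)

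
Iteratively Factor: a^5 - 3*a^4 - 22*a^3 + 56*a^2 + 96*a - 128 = (a + 4)*(a^4 - 7*a^3 + 6*a^2 + 32*a - 32) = (a - 1)*(a + 4)*(a^3 - 6*a^2 + 32) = (a - 4)*(a - 1)*(a + 4)*(a^2 - 2*a - 8) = (a - 4)^2*(a - 1)*(a + 4)*(a + 2)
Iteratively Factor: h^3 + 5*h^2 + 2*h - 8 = (h - 1)*(h^2 + 6*h + 8) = (h - 1)*(h + 4)*(h + 2)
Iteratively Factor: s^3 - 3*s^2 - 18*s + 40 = (s + 4)*(s^2 - 7*s + 10) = (s - 5)*(s + 4)*(s - 2)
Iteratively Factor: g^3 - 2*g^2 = (g)*(g^2 - 2*g) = g^2*(g - 2)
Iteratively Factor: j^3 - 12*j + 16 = (j - 2)*(j^2 + 2*j - 8) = (j - 2)^2*(j + 4)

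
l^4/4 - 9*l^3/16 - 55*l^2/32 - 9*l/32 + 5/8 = (l/4 + 1/4)*(l - 4)*(l - 1/2)*(l + 5/4)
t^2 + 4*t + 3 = (t + 1)*(t + 3)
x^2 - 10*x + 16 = (x - 8)*(x - 2)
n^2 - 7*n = n*(n - 7)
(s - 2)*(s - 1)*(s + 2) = s^3 - s^2 - 4*s + 4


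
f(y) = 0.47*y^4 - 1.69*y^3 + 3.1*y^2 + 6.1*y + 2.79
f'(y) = 1.88*y^3 - 5.07*y^2 + 6.2*y + 6.1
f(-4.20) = 303.31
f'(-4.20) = -248.66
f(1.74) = 18.19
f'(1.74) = 11.44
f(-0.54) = 0.71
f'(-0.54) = 0.98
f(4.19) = 103.32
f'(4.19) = 81.36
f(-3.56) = 172.10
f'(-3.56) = -165.05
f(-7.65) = 2503.85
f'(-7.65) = -1179.71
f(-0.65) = 0.68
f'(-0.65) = -0.59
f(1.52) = 15.80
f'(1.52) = 10.41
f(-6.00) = 1051.95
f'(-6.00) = -619.70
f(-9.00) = 4514.67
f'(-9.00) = -1830.89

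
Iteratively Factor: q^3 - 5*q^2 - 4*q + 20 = (q - 2)*(q^2 - 3*q - 10) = (q - 2)*(q + 2)*(q - 5)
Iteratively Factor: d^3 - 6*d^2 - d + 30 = (d - 3)*(d^2 - 3*d - 10) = (d - 3)*(d + 2)*(d - 5)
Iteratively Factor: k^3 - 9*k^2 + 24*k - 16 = (k - 4)*(k^2 - 5*k + 4) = (k - 4)*(k - 1)*(k - 4)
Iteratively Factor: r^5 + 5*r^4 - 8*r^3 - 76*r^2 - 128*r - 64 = (r + 4)*(r^4 + r^3 - 12*r^2 - 28*r - 16) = (r + 1)*(r + 4)*(r^3 - 12*r - 16) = (r - 4)*(r + 1)*(r + 4)*(r^2 + 4*r + 4) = (r - 4)*(r + 1)*(r + 2)*(r + 4)*(r + 2)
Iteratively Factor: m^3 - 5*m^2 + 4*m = (m)*(m^2 - 5*m + 4) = m*(m - 4)*(m - 1)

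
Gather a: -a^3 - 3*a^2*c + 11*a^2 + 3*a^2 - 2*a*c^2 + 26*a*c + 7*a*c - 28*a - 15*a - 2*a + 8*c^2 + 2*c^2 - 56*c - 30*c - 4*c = -a^3 + a^2*(14 - 3*c) + a*(-2*c^2 + 33*c - 45) + 10*c^2 - 90*c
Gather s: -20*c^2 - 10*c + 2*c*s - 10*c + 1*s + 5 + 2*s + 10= -20*c^2 - 20*c + s*(2*c + 3) + 15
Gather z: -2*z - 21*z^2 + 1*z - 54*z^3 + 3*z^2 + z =-54*z^3 - 18*z^2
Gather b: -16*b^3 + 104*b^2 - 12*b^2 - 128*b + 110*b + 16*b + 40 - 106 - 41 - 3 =-16*b^3 + 92*b^2 - 2*b - 110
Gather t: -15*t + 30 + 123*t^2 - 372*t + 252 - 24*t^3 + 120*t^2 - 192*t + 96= -24*t^3 + 243*t^2 - 579*t + 378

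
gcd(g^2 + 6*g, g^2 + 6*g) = g^2 + 6*g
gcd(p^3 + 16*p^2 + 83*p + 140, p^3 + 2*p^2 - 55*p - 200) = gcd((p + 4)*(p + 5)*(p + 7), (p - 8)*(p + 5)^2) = p + 5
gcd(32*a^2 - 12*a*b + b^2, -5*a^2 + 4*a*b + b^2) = 1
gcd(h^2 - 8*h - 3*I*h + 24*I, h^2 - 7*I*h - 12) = h - 3*I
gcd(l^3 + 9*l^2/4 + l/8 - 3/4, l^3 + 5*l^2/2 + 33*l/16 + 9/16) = l + 3/4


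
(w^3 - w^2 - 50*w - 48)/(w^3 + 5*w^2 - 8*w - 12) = (w - 8)/(w - 2)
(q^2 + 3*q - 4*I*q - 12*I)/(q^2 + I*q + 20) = (q + 3)/(q + 5*I)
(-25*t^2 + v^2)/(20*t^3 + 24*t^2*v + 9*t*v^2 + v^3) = (-5*t + v)/(4*t^2 + 4*t*v + v^2)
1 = 1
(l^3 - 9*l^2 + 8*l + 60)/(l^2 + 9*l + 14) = (l^2 - 11*l + 30)/(l + 7)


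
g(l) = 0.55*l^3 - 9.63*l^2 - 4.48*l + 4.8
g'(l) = 1.65*l^2 - 19.26*l - 4.48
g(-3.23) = -99.73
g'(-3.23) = 74.94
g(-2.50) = -52.78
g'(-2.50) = 53.98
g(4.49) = -159.67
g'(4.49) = -57.69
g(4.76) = -175.40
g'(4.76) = -58.77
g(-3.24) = -100.48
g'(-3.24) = 75.24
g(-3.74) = -141.92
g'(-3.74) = 90.63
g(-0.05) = 5.00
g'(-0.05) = -3.51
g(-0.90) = 0.63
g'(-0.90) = 14.19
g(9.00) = -414.60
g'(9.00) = -44.17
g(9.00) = -414.60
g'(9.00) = -44.17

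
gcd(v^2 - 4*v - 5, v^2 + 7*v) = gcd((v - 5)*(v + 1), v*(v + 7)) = 1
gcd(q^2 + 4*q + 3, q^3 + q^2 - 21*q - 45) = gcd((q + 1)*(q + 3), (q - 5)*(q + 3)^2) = q + 3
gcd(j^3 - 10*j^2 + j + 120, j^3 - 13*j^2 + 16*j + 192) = j^2 - 5*j - 24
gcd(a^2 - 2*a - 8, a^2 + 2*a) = a + 2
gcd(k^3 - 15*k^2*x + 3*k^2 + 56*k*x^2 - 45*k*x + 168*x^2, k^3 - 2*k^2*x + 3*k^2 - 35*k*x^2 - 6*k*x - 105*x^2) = -k^2 + 7*k*x - 3*k + 21*x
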